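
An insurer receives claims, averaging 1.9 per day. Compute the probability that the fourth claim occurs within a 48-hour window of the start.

0.5265

Over the interval, μ = 1.9 × 2 = 3.8 (a 48-hour window = 2 days).
The fourth arrival falls in the interval iff at least 4 events occur there: P(S_4 ≤ t) = P(N ≥ 4) = 1 − P(N ≤ 3) ≈ 0.5265.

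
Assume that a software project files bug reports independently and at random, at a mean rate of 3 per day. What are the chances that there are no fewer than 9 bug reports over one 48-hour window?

Over the interval, μ = 3 × 2 = 6 (a 48-hour window = 2 days).
P(N ≥ 9) = 1 − P(N ≤ 8) = 1 − Σ_{j=0}^{8} e^(−μ) μ^j/j! ≈ 0.1528.

0.1528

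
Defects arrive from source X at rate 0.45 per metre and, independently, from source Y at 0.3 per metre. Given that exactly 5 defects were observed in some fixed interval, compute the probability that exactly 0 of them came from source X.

Given the total, each event is independently from source X with probability p = λ_X/(λ_X+λ_Y) = 0.45/0.75 = 0.6000.
So K ~ Binomial(5, 0.45/0.75): P(K = 0) = C(5,0) · (0.45/0.75)^0 · (0.3/0.75)^5 ≈ 0.0102.

0.0102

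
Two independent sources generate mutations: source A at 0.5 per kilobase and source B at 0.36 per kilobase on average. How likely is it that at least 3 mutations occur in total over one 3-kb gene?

0.4765

Independent Poisson processes superpose: combined rate λ = 0.5 + 0.36 = 0.86 per kilobase.
Over the interval, μ = 0.86 × 3 = 2.58 (a 3-kb gene = 3 kilobases).
P(N ≥ 3) = 1 − P(N ≤ 2) ≈ 0.4765.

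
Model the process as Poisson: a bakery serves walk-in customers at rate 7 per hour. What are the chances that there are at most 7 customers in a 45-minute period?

Over the interval, μ = 7 × 0.75 = 5.25 (a 45-minute period = 0.75 hours).
P(N ≤ 7) = Σ_{j=0}^{7} e^(−μ) μ^j/j! ≈ 0.8392.

0.8392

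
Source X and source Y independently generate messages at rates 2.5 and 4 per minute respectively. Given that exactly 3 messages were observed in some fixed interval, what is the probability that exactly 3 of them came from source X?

0.0569

Given the total, each event is independently from source X with probability p = λ_X/(λ_X+λ_Y) = 2.5/6.5 ≈ 0.3846.
So K ~ Binomial(3, 2.5/6.5): P(K = 3) = C(3,3) · (2.5/6.5)^3 · (4/6.5)^0 ≈ 0.0569.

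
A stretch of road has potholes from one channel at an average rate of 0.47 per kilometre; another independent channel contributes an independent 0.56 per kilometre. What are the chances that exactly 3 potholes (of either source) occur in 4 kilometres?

0.1893

Independent Poisson processes superpose: combined rate λ = 0.47 + 0.56 = 1.03 per kilometre.
Over the interval, μ = 1.03 × 4 = 4.12 (4 kilometres).
P(N = 3) = e^(−4.12) · 4.12^3/3! ≈ 0.1893.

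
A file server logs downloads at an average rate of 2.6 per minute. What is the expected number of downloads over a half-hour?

E[N] = λt = 2.6 × 30 = 78 (a half-hour = 30 minutes).

78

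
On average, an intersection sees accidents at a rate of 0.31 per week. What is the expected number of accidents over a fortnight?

0.62

E[N] = λt = 0.31 × 2 = 0.62 (a fortnight = 2 weeks).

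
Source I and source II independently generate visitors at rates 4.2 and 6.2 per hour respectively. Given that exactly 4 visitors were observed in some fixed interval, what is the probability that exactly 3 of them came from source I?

0.1571

Given the total, each event is independently from source I with probability p = λ_I/(λ_I+λ_II) = 4.2/10.4 ≈ 0.4038.
So K ~ Binomial(4, 4.2/10.4): P(K = 3) = C(4,3) · (4.2/10.4)^3 · (6.2/10.4)^1 ≈ 0.1571.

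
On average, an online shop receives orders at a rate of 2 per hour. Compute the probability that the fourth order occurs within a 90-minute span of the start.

0.3528

Over the interval, μ = 2 × 1.5 = 3 (a 90-minute span = 1.5 hours).
The fourth arrival falls in the interval iff at least 4 events occur there: P(S_4 ≤ t) = P(N ≥ 4) = 1 − P(N ≤ 3) ≈ 0.3528.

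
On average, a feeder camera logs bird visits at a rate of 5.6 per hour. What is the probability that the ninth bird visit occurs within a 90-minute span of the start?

0.4631

Over the interval, μ = 5.6 × 1.5 = 8.4 (a 90-minute span = 1.5 hours).
The ninth arrival falls in the interval iff at least 9 events occur there: P(S_9 ≤ t) = P(N ≥ 9) = 1 − P(N ≤ 8) ≈ 0.4631.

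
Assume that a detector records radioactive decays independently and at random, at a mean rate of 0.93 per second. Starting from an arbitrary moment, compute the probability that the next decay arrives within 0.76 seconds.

Inter-arrival times are exponential with rate λ = 0.93 per second.
P(T ≤ 0.76) = 1 − e^(−λt) = 1 − e^(−0.93 × 0.76) = 1 − e^(−0.7068) ≈ 0.5068.

0.5068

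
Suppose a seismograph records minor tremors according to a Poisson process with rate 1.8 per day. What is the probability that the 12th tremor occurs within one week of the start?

Over the interval, μ = 1.8 × 7 = 12.6 (a week = 7 days).
The 12th arrival falls in the interval iff at least 12 events occur there: P(S_12 ≤ t) = P(N ≥ 12) = 1 − P(N ≤ 11) ≈ 0.6050.

0.6050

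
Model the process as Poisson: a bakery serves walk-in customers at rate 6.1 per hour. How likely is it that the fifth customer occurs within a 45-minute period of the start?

0.4821

Over the interval, μ = 6.1 × 0.75 = 4.575 (a 45-minute period = 0.75 hours).
The fifth arrival falls in the interval iff at least 5 events occur there: P(S_5 ≤ t) = P(N ≥ 5) = 1 − P(N ≤ 4) ≈ 0.4821.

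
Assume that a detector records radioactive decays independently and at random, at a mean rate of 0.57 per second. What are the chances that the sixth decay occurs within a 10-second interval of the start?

Over the interval, μ = 0.57 × 10 = 5.7 (a 10-second interval = 10 seconds).
The sixth arrival falls in the interval iff at least 6 events occur there: P(S_6 ≤ t) = P(N ≥ 6) = 1 − P(N ≤ 5) ≈ 0.5050.

0.5050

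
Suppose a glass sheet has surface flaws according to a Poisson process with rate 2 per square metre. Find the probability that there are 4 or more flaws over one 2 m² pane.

Over the interval, μ = 2 × 2 = 4 (a 2 m² pane = 2 square metres).
P(N ≥ 4) = 1 − P(N ≤ 3) = 1 − Σ_{j=0}^{3} e^(−μ) μ^j/j! ≈ 0.5665.

0.5665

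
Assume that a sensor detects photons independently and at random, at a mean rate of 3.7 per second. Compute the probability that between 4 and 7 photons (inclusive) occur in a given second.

With mean μ = 3.7 per second,
P(4 ≤ N ≤ 7) = Σ_{j=4}^{7} e^(−3.7) · 3.7^j/j! ≈ 0.4706.

0.4706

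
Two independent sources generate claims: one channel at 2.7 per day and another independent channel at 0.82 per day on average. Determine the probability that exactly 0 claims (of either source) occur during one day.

0.0296

Independent Poisson processes superpose: combined rate λ = 2.7 + 0.82 = 3.52 per day.
So μ = 3.52.
P(N = 0) = e^(−3.52) · 3.52^0/0! ≈ 0.0296.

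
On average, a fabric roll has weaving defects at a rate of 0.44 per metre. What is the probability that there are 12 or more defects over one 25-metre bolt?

Over the interval, μ = 0.44 × 25 = 11 (a 25-metre bolt = 25 metres).
P(N ≥ 12) = 1 − P(N ≤ 11) = 1 − Σ_{j=0}^{11} e^(−μ) μ^j/j! ≈ 0.4207.

0.4207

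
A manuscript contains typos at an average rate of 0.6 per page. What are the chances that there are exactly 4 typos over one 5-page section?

Over the interval, μ = 0.6 × 5 = 3 (a 5-page section = 5 pages).
P(N = 4) = e^(−μ) μ^4/4! = e^(−3) · 3^4/24 ≈ 0.1680.

0.1680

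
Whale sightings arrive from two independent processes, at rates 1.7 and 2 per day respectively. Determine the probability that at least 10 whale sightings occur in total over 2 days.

Independent Poisson processes superpose: combined rate λ = 1.7 + 2 = 3.7 per day.
Over the interval, μ = 3.7 × 2 = 7.4 (2 days).
P(N ≥ 10) = 1 − P(N ≤ 9) ≈ 0.2123.

0.2123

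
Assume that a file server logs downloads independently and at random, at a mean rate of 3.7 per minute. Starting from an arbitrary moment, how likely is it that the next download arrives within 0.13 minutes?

0.3818

Inter-arrival times are exponential with rate λ = 3.7 per minute.
P(T ≤ 0.13) = 1 − e^(−λt) = 1 − e^(−3.7 × 0.13) = 1 − e^(−0.481) ≈ 0.3818.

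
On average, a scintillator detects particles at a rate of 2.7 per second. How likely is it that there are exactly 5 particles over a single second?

0.0804

With mean μ = 2.7 per second,
P(N = 5) = e^(−μ) μ^5/5! = e^(−2.7) · 2.7^5/120 ≈ 0.0804.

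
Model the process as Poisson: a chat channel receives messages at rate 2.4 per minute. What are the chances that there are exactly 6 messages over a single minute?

0.0241

With mean μ = 2.4 per minute,
P(N = 6) = e^(−μ) μ^6/6! = e^(−2.4) · 2.4^6/720 ≈ 0.0241.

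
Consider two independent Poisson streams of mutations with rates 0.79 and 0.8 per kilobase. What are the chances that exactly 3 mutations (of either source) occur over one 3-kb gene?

0.1534

Independent Poisson processes superpose: combined rate λ = 0.79 + 0.8 = 1.59 per kilobase.
Over the interval, μ = 1.59 × 3 = 4.77 (a 3-kb gene = 3 kilobases).
P(N = 3) = e^(−4.77) · 4.77^3/3! ≈ 0.1534.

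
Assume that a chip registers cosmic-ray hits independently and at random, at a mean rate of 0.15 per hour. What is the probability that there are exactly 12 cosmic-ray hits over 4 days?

Over the interval, μ = 0.15 × 96 = 14.4 (4 days = 96 hours).
P(N = 12) = e^(−μ) μ^12/12! = e^(−14.4) · 14.4^12/479001600 ≈ 0.0925.

0.0925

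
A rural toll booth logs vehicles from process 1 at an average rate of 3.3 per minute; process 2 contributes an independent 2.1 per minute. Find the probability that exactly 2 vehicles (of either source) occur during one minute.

Independent Poisson processes superpose: combined rate λ = 3.3 + 2.1 = 5.4 per minute.
So μ = 5.4.
P(N = 2) = e^(−5.4) · 5.4^2/2! ≈ 0.0659.

0.0659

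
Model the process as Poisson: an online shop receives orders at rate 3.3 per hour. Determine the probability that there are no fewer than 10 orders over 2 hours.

Over the interval, μ = 3.3 × 2 = 6.6 (2 hours).
P(N ≥ 10) = 1 − P(N ≤ 9) = 1 − Σ_{j=0}^{9} e^(−μ) μ^j/j! ≈ 0.1314.

0.1314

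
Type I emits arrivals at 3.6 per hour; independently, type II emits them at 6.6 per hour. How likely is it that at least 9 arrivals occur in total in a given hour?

0.6892

Independent Poisson processes superpose: combined rate λ = 3.6 + 6.6 = 10.2 per hour.
So μ = 10.2.
P(N ≥ 9) = 1 − P(N ≤ 8) ≈ 0.6892.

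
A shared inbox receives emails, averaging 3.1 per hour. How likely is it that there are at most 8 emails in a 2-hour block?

0.8259

Over the interval, μ = 3.1 × 2 = 6.2 (a 2-hour block = 2 hours).
P(N ≤ 8) = Σ_{j=0}^{8} e^(−μ) μ^j/j! ≈ 0.8259.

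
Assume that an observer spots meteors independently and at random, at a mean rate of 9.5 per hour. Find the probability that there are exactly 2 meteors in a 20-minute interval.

Over the interval, μ = 9.5 × 1/3 ≈ 3.16667 (a 20-minute interval = 1/3 hours).
P(N = 2) = e^(−μ) μ^2/2! = e^(−3.16667) · 3.16667^2/2 ≈ 0.2113.

0.2113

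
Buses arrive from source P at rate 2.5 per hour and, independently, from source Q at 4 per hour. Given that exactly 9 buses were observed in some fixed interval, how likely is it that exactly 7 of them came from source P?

Given the total, each event is independently from source P with probability p = λ_P/(λ_P+λ_Q) = 2.5/6.5 ≈ 0.3846.
So K ~ Binomial(9, 2.5/6.5): P(K = 7) = C(9,7) · (2.5/6.5)^7 · (4/6.5)^2 ≈ 0.0170.

0.0170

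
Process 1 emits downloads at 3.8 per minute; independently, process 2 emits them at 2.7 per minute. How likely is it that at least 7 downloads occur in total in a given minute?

0.4735

Independent Poisson processes superpose: combined rate λ = 3.8 + 2.7 = 6.5 per minute.
So μ = 6.5.
P(N ≥ 7) = 1 − P(N ≤ 6) ≈ 0.4735.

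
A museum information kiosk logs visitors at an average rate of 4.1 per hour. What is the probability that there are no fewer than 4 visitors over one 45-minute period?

Over the interval, μ = 4.1 × 0.75 = 3.075 (a 45-minute period = 0.75 hours).
P(N ≥ 4) = 1 − P(N ≤ 3) = 1 − Σ_{j=0}^{3} e^(−μ) μ^j/j! ≈ 0.3696.

0.3696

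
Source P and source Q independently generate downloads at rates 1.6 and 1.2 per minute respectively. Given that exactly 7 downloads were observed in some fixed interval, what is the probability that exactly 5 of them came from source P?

Given the total, each event is independently from source P with probability p = λ_P/(λ_P+λ_Q) = 1.6/2.8 ≈ 0.5714.
So K ~ Binomial(7, 1.6/2.8): P(K = 5) = C(7,5) · (1.6/2.8)^5 · (1.2/2.8)^2 ≈ 0.2350.

0.2350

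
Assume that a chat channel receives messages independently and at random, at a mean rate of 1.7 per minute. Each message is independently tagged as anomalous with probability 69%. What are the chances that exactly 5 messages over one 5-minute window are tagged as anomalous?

Thinning: the messages that are tagged as anomalous themselves form a Poisson process with rate 0.69 × 1.7 = 1.173 per minute.
Over the interval, μ = 1.173 × 5 = 5.865 (a 5-minute window = 5 minutes).
P(N = 5) = e^(−5.865) · 5.865^5/5! ≈ 0.1641.

0.1641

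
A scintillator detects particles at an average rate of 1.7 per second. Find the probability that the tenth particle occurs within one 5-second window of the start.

0.3470

Over the interval, μ = 1.7 × 5 = 8.5 (a 5-second window = 5 seconds).
The tenth arrival falls in the interval iff at least 10 events occur there: P(S_10 ≤ t) = P(N ≥ 10) = 1 − P(N ≤ 9) ≈ 0.3470.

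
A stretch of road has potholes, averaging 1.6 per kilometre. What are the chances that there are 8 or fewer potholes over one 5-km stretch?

0.5925

Over the interval, μ = 1.6 × 5 = 8 (a 5-km stretch = 5 kilometres).
P(N ≤ 8) = Σ_{j=0}^{8} e^(−μ) μ^j/j! ≈ 0.5925.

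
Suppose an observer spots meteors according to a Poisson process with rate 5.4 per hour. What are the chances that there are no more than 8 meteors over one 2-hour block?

Over the interval, μ = 5.4 × 2 = 10.8 (a 2-hour block = 2 hours).
P(N ≤ 8) = Σ_{j=0}^{8} e^(−μ) μ^j/j! ≈ 0.2502.

0.2502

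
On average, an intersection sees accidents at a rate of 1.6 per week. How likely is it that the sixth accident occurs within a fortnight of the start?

0.1054

Over the interval, μ = 1.6 × 2 = 3.2 (a fortnight = 2 weeks).
The sixth arrival falls in the interval iff at least 6 events occur there: P(S_6 ≤ t) = P(N ≥ 6) = 1 − P(N ≤ 5) ≈ 0.1054.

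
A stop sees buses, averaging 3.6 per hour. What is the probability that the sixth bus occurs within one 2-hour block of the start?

Over the interval, μ = 3.6 × 2 = 7.2 (a 2-hour block = 2 hours).
The sixth arrival falls in the interval iff at least 6 events occur there: P(S_6 ≤ t) = P(N ≥ 6) = 1 − P(N ≤ 5) ≈ 0.7241.

0.7241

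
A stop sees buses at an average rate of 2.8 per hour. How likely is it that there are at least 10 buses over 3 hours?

Over the interval, μ = 2.8 × 3 = 8.4 (3 hours).
P(N ≥ 10) = 1 − P(N ≤ 9) = 1 − Σ_{j=0}^{9} e^(−μ) μ^j/j! ≈ 0.3341.

0.3341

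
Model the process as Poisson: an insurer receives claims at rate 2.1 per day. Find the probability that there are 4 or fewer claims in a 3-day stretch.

0.2469

Over the interval, μ = 2.1 × 3 = 6.3 (a 3-day stretch = 3 days).
P(N ≤ 4) = Σ_{j=0}^{4} e^(−μ) μ^j/j! ≈ 0.2469.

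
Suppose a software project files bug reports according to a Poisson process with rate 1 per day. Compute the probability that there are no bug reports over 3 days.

0.0498

Over the interval, μ = 1 × 3 = 3 (3 days).
P(N = 0) = e^(−μ) μ^0/0! = e^(−3) · 3^0/1 ≈ 0.0498.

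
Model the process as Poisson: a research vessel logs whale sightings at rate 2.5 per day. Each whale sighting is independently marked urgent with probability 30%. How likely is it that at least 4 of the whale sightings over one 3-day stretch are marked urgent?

Thinning: the whale sightings that are marked urgent themselves form a Poisson process with rate 0.3 × 2.5 = 0.75 per day.
Over the interval, μ = 0.75 × 3 = 2.25 (a 3-day stretch = 3 days).
P(N ≥ 4) = 1 − P(N ≤ 3) ≈ 0.1906.

0.1906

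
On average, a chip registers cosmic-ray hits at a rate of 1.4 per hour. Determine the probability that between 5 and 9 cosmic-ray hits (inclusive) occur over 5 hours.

Over the interval, μ = 1.4 × 5 = 7 (5 hours).
P(5 ≤ N ≤ 9) = Σ_{j=5}^{9} e^(−7) · 7^j/j! ≈ 0.6575.

0.6575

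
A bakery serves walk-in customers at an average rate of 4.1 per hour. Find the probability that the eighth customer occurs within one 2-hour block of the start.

Over the interval, μ = 4.1 × 2 = 8.2 (a 2-hour block = 2 hours).
The eighth arrival falls in the interval iff at least 8 events occur there: P(S_8 ≤ t) = P(N ≥ 8) = 1 − P(N ≤ 7) ≈ 0.5746.

0.5746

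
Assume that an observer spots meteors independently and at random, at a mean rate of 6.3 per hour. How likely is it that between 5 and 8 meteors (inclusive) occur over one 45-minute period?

0.4584

Over the interval, μ = 6.3 × 0.75 = 4.725 (a 45-minute period = 0.75 hours).
P(5 ≤ N ≤ 8) = Σ_{j=5}^{8} e^(−4.725) · 4.725^j/j! ≈ 0.4584.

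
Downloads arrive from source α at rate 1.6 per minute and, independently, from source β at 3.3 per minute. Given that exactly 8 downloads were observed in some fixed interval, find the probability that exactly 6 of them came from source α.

Given the total, each event is independently from source α with probability p = λ_α/(λ_α+λ_β) = 1.6/4.9 ≈ 0.3265.
So K ~ Binomial(8, 1.6/4.9): P(K = 6) = C(8,6) · (1.6/4.9)^6 · (3.3/4.9)^2 ≈ 0.0154.

0.0154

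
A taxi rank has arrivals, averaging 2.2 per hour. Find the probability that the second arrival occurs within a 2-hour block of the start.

Over the interval, μ = 2.2 × 2 = 4.4 (a 2-hour block = 2 hours).
The second arrival falls in the interval iff at least 2 events occur there: P(S_2 ≤ t) = P(N ≥ 2) = 1 − P(N ≤ 1) ≈ 0.9337.

0.9337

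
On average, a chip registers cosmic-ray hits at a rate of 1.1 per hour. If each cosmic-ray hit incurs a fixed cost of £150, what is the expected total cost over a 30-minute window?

£82.5

E[N] = 1.1 × 0.5 = 0.55 (a 30-minute window = 0.5 hours); E[cost] = 0.55 × £150 = £82.5.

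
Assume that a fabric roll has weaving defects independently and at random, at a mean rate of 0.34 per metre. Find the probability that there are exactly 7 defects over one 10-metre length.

0.0348

Over the interval, μ = 0.34 × 10 = 3.4 (a 10-metre length = 10 metres).
P(N = 7) = e^(−μ) μ^7/7! = e^(−3.4) · 3.4^7/5040 ≈ 0.0348.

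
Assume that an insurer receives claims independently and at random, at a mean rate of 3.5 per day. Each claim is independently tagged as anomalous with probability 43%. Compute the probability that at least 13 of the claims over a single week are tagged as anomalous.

0.2617

Thinning: the claims that are tagged as anomalous themselves form a Poisson process with rate 0.43 × 3.5 = 1.505 per day.
Over the interval, μ = 1.505 × 7 = 10.535 (a week = 7 days).
P(N ≥ 13) = 1 − P(N ≤ 12) ≈ 0.2617.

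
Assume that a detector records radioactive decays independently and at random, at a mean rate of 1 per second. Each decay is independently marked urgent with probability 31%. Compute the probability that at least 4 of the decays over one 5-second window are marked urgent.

Thinning: the decays that are marked urgent themselves form a Poisson process with rate 0.31 × 1 = 0.31 per second.
Over the interval, μ = 0.31 × 5 = 1.55 (a 5-second window = 5 seconds).
P(N ≥ 4) = 1 − P(N ≤ 3) ≈ 0.0721.

0.0721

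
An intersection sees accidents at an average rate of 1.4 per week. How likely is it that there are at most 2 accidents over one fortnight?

0.4695

Over the interval, μ = 1.4 × 2 = 2.8 (a fortnight = 2 weeks).
P(N ≤ 2) = Σ_{j=0}^{2} e^(−μ) μ^j/j! ≈ 0.4695.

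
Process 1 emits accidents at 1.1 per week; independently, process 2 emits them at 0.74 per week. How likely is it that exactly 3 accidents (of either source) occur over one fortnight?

Independent Poisson processes superpose: combined rate λ = 1.1 + 0.74 = 1.84 per week.
Over the interval, μ = 1.84 × 2 = 3.68 (a fortnight = 2 weeks).
P(N = 3) = e^(−3.68) · 3.68^3/3! ≈ 0.2095.

0.2095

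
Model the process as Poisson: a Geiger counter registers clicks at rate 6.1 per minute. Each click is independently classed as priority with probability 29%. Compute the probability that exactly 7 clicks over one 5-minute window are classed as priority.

0.1211

Thinning: the clicks that are classed as priority themselves form a Poisson process with rate 0.29 × 6.1 = 1.769 per minute.
Over the interval, μ = 1.769 × 5 = 8.845 (a 5-minute window = 5 minutes).
P(N = 7) = e^(−8.845) · 8.845^7/7! ≈ 0.1211.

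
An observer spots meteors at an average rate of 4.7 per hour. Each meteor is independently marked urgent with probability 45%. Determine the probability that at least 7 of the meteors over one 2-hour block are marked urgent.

0.1360

Thinning: the meteors that are marked urgent themselves form a Poisson process with rate 0.45 × 4.7 = 2.115 per hour.
Over the interval, μ = 2.115 × 2 = 4.23 (a 2-hour block = 2 hours).
P(N ≥ 7) = 1 − P(N ≤ 6) ≈ 0.1360.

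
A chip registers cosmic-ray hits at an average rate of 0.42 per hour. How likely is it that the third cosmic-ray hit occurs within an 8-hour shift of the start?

0.6525

Over the interval, μ = 0.42 × 8 = 3.36 (an 8-hour shift = 8 hours).
The third arrival falls in the interval iff at least 3 events occur there: P(S_3 ≤ t) = P(N ≥ 3) = 1 − P(N ≤ 2) ≈ 0.6525.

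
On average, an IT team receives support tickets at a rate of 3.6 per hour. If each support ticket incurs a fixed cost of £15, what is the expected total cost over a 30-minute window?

E[N] = 3.6 × 0.5 = 1.8 (a 30-minute window = 0.5 hours); E[cost] = 1.8 × £15 = £27.

£27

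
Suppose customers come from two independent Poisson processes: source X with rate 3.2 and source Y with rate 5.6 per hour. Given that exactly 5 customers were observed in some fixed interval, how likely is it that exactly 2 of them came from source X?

Given the total, each event is independently from source X with probability p = λ_X/(λ_X+λ_Y) = 3.2/8.8 ≈ 0.3636.
So K ~ Binomial(5, 3.2/8.8): P(K = 2) = C(5,2) · (3.2/8.8)^2 · (5.6/8.8)^3 ≈ 0.3408.

0.3408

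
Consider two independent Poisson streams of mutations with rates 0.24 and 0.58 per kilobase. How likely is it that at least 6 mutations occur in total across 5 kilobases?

Independent Poisson processes superpose: combined rate λ = 0.24 + 0.58 = 0.82 per kilobase.
Over the interval, μ = 0.82 × 5 = 4.1 (5 kilobases).
P(N ≥ 6) = 1 − P(N ≤ 5) ≈ 0.2307.

0.2307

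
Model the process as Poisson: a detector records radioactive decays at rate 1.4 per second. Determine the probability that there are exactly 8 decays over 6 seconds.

Over the interval, μ = 1.4 × 6 = 8.4 (6 seconds).
P(N = 8) = e^(−μ) μ^8/8! = e^(−8.4) · 8.4^8/40320 ≈ 0.1382.

0.1382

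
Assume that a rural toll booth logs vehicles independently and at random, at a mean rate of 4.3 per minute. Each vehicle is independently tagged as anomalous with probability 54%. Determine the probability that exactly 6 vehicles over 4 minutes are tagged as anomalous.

0.0825

Thinning: the vehicles that are tagged as anomalous themselves form a Poisson process with rate 0.54 × 4.3 = 2.322 per minute.
Over the interval, μ = 2.322 × 4 = 9.288 (4 minutes).
P(N = 6) = e^(−9.288) · 9.288^6/6! ≈ 0.0825.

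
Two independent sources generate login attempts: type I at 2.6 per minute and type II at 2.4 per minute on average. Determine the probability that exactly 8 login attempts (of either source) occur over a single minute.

Independent Poisson processes superpose: combined rate λ = 2.6 + 2.4 = 5 per minute.
So μ = 5.
P(N = 8) = e^(−5) · 5^8/8! ≈ 0.0653.

0.0653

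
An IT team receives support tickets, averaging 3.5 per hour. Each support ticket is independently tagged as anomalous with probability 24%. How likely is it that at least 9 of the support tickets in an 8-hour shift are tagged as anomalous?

0.2352

Thinning: the support tickets that are tagged as anomalous themselves form a Poisson process with rate 0.24 × 3.5 = 0.84 per hour.
Over the interval, μ = 0.84 × 8 = 6.72 (an 8-hour shift = 8 hours).
P(N ≥ 9) = 1 − P(N ≤ 8) ≈ 0.2352.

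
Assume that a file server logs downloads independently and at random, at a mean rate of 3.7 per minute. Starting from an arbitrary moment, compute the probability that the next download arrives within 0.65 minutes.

Inter-arrival times are exponential with rate λ = 3.7 per minute.
P(T ≤ 0.65) = 1 − e^(−λt) = 1 − e^(−3.7 × 0.65) = 1 − e^(−2.405) ≈ 0.9097.

0.9097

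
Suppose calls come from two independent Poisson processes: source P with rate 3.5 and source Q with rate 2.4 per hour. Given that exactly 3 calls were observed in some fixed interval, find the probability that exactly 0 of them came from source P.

0.0673

Given the total, each event is independently from source P with probability p = λ_P/(λ_P+λ_Q) = 3.5/5.9 ≈ 0.5932.
So K ~ Binomial(3, 3.5/5.9): P(K = 0) = C(3,0) · (3.5/5.9)^0 · (2.4/5.9)^3 ≈ 0.0673.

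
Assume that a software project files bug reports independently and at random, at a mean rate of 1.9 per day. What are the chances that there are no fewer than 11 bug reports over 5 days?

Over the interval, μ = 1.9 × 5 = 9.5 (5 days).
P(N ≥ 11) = 1 − P(N ≤ 10) = 1 − Σ_{j=0}^{10} e^(−μ) μ^j/j! ≈ 0.3547.

0.3547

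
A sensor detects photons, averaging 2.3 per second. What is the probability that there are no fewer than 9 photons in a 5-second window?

0.8094

Over the interval, μ = 2.3 × 5 = 11.5 (a 5-second window = 5 seconds).
P(N ≥ 9) = 1 − P(N ≤ 8) = 1 − Σ_{j=0}^{8} e^(−μ) μ^j/j! ≈ 0.8094.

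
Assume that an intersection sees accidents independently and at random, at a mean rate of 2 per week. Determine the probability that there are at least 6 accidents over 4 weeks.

Over the interval, μ = 2 × 4 = 8 (4 weeks).
P(N ≥ 6) = 1 − P(N ≤ 5) = 1 − Σ_{j=0}^{5} e^(−μ) μ^j/j! ≈ 0.8088.

0.8088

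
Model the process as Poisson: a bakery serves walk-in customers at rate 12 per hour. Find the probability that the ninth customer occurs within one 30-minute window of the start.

0.1528

Over the interval, μ = 12 × 0.5 = 6 (a 30-minute window = 0.5 hours).
The ninth arrival falls in the interval iff at least 9 events occur there: P(S_9 ≤ t) = P(N ≥ 9) = 1 − P(N ≤ 8) ≈ 0.1528.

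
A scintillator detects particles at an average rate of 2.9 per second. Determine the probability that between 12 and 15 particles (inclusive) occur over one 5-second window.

Over the interval, μ = 2.9 × 5 = 14.5 (a 5-second window = 5 seconds).
P(12 ≤ N ≤ 15) = Σ_{j=12}^{15} e^(−14.5) · 14.5^j/j! ≈ 0.3990.

0.3990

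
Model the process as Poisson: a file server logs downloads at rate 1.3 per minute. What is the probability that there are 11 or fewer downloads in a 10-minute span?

Over the interval, μ = 1.3 × 10 = 13 (a 10-minute span = 10 minutes).
P(N ≤ 11) = Σ_{j=0}^{11} e^(−μ) μ^j/j! ≈ 0.3532.

0.3532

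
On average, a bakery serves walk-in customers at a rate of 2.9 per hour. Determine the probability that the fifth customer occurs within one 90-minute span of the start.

Over the interval, μ = 2.9 × 1.5 = 4.35 (a 90-minute span = 1.5 hours).
The fifth arrival falls in the interval iff at least 5 events occur there: P(S_5 ≤ t) = P(N ≥ 5) = 1 − P(N ≤ 4) ≈ 0.4392.

0.4392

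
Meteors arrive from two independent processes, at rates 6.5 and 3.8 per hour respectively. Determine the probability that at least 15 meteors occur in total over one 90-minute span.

Independent Poisson processes superpose: combined rate λ = 6.5 + 3.8 = 10.3 per hour.
Over the interval, μ = 10.3 × 1.5 = 15.45 (a 90-minute span = 1.5 hours).
P(N ≥ 15) = 1 − P(N ≤ 14) ≈ 0.5797.

0.5797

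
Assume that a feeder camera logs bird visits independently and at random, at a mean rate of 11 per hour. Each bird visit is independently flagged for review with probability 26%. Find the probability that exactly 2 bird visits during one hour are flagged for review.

0.2342

Thinning: the bird visits that are flagged for review themselves form a Poisson process with rate 0.26 × 11 = 2.86 per hour.
So μ = 2.86.
P(N = 2) = e^(−2.86) · 2.86^2/2! ≈ 0.2342.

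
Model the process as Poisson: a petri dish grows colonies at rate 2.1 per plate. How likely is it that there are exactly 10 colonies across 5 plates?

0.1236

Over the interval, μ = 2.1 × 5 = 10.5 (5 plates).
P(N = 10) = e^(−μ) μ^10/10! = e^(−10.5) · 10.5^10/3628800 ≈ 0.1236.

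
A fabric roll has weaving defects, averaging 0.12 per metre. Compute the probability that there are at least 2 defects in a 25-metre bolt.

0.8009

Over the interval, μ = 0.12 × 25 = 3 (a 25-metre bolt = 25 metres).
P(N ≥ 2) = 1 − P(N ≤ 1) = 1 − Σ_{j=0}^{1} e^(−μ) μ^j/j! ≈ 0.8009.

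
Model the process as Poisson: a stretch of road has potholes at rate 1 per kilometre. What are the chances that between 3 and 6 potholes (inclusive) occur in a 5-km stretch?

Over the interval, μ = 1 × 5 = 5 (a 5-km stretch = 5 kilometres).
P(3 ≤ N ≤ 6) = Σ_{j=3}^{6} e^(−5) · 5^j/j! ≈ 0.6375.

0.6375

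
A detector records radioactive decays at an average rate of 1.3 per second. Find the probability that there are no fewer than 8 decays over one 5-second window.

0.3272

Over the interval, μ = 1.3 × 5 = 6.5 (a 5-second window = 5 seconds).
P(N ≥ 8) = 1 − P(N ≤ 7) = 1 − Σ_{j=0}^{7} e^(−μ) μ^j/j! ≈ 0.3272.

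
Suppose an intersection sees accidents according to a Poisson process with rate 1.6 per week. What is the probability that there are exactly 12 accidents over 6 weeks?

Over the interval, μ = 1.6 × 6 = 9.6 (6 weeks).
P(N = 12) = e^(−μ) μ^12/12! = e^(−9.6) · 9.6^12/479001600 ≈ 0.0866.

0.0866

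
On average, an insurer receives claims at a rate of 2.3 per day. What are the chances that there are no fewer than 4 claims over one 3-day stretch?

Over the interval, μ = 2.3 × 3 = 6.9 (a 3-day stretch = 3 days).
P(N ≥ 4) = 1 − P(N ≤ 3) = 1 − Σ_{j=0}^{3} e^(−μ) μ^j/j! ≈ 0.9129.

0.9129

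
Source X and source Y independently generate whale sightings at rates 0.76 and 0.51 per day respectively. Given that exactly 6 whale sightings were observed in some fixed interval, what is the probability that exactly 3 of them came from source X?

0.2776

Given the total, each event is independently from source X with probability p = λ_X/(λ_X+λ_Y) = 0.76/1.27 ≈ 0.5984.
So K ~ Binomial(6, 0.76/1.27): P(K = 3) = C(6,3) · (0.76/1.27)^3 · (0.51/1.27)^3 ≈ 0.2776.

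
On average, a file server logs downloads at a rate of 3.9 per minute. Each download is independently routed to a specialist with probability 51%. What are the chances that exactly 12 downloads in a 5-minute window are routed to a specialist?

Thinning: the downloads that are routed to a specialist themselves form a Poisson process with rate 0.51 × 3.9 = 1.989 per minute.
Over the interval, μ = 1.989 × 5 = 9.945 (a 5-minute window = 5 minutes).
P(N = 12) = e^(−9.945) · 9.945^12/12! ≈ 0.0937.

0.0937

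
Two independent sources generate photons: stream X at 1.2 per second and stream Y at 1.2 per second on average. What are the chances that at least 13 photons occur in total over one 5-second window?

Independent Poisson processes superpose: combined rate λ = 1.2 + 1.2 = 2.4 per second.
Over the interval, μ = 2.4 × 5 = 12 (a 5-second window = 5 seconds).
P(N ≥ 13) = 1 − P(N ≤ 12) ≈ 0.4240.

0.4240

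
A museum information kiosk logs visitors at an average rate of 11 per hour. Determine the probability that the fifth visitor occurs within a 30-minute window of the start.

Over the interval, μ = 11 × 0.5 = 5.5 (a 30-minute window = 0.5 hours).
The fifth arrival falls in the interval iff at least 5 events occur there: P(S_5 ≤ t) = P(N ≥ 5) = 1 − P(N ≤ 4) ≈ 0.6425.

0.6425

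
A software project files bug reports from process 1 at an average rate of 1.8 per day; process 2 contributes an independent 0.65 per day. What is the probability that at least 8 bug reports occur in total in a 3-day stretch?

Independent Poisson processes superpose: combined rate λ = 1.8 + 0.65 = 2.45 per day.
Over the interval, μ = 2.45 × 3 = 7.35 (a 3-day stretch = 3 days).
P(N ≥ 8) = 1 − P(N ≤ 7) ≈ 0.4533.

0.4533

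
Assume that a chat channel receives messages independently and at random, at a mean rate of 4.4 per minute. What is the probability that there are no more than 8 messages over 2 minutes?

Over the interval, μ = 4.4 × 2 = 8.8 (2 minutes).
P(N ≤ 8) = Σ_{j=0}^{8} e^(−μ) μ^j/j! ≈ 0.4823.

0.4823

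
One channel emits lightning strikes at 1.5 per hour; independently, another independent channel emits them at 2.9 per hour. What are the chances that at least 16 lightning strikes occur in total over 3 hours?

Independent Poisson processes superpose: combined rate λ = 1.5 + 2.9 = 4.4 per hour.
Over the interval, μ = 4.4 × 3 = 13.2 (3 hours).
P(N ≥ 16) = 1 − P(N ≤ 15) ≈ 0.2544.

0.2544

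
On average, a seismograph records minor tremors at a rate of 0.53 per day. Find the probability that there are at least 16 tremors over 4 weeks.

0.4155

Over the interval, μ = 0.53 × 28 = 14.84 (4 weeks = 28 days).
P(N ≥ 16) = 1 − P(N ≤ 15) = 1 − Σ_{j=0}^{15} e^(−μ) μ^j/j! ≈ 0.4155.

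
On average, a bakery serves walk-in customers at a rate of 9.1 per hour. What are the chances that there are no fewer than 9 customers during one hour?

With mean μ = 9.1 per hour,
P(N ≥ 9) = 1 − P(N ≤ 8) = 1 − Σ_{j=0}^{8} e^(−μ) μ^j/j! ≈ 0.5574.

0.5574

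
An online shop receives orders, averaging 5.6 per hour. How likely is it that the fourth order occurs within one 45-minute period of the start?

Over the interval, μ = 5.6 × 0.75 = 4.2 (a 45-minute period = 0.75 hours).
The fourth arrival falls in the interval iff at least 4 events occur there: P(S_4 ≤ t) = P(N ≥ 4) = 1 − P(N ≤ 3) ≈ 0.6046.

0.6046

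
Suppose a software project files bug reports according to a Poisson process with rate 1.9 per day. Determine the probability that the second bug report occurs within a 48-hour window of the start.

0.8926

Over the interval, μ = 1.9 × 2 = 3.8 (a 48-hour window = 2 days).
The second arrival falls in the interval iff at least 2 events occur there: P(S_2 ≤ t) = P(N ≥ 2) = 1 − P(N ≤ 1) ≈ 0.8926.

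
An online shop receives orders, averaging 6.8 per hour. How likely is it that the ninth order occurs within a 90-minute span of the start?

0.6892

Over the interval, μ = 6.8 × 1.5 = 10.2 (a 90-minute span = 1.5 hours).
The ninth arrival falls in the interval iff at least 9 events occur there: P(S_9 ≤ t) = P(N ≥ 9) = 1 − P(N ≤ 8) ≈ 0.6892.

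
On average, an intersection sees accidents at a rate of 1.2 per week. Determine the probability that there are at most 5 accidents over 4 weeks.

0.6510

Over the interval, μ = 1.2 × 4 = 4.8 (4 weeks).
P(N ≤ 5) = Σ_{j=0}^{5} e^(−μ) μ^j/j! ≈ 0.6510.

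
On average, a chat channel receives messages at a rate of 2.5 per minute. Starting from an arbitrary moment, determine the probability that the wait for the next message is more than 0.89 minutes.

The wait for the next event is exponential with rate λ = 2.5 per minute.
P(T > 0.89) = e^(−λt) = e^(−2.5 × 0.89) = e^(−2.225) ≈ 0.1081.

0.1081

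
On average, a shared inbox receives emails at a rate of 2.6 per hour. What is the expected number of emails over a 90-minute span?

E[N] = λt = 2.6 × 1.5 = 3.9 (a 90-minute span = 1.5 hours).

3.9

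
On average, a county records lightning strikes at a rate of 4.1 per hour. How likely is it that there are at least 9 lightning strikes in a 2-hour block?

Over the interval, μ = 4.1 × 2 = 8.2 (a 2-hour block = 2 hours).
P(N ≥ 9) = 1 − P(N ≤ 8) = 1 − Σ_{j=0}^{8} e^(−μ) μ^j/j! ≈ 0.4353.

0.4353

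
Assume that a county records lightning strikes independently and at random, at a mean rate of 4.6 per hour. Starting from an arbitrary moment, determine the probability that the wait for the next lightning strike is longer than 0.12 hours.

The wait for the next event is exponential with rate λ = 4.6 per hour.
P(T > 0.12) = e^(−λt) = e^(−4.6 × 0.12) = e^(−0.552) ≈ 0.5758.

0.5758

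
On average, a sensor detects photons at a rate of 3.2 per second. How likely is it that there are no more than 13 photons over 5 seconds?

0.2745

Over the interval, μ = 3.2 × 5 = 16 (5 seconds).
P(N ≤ 13) = Σ_{j=0}^{13} e^(−μ) μ^j/j! ≈ 0.2745.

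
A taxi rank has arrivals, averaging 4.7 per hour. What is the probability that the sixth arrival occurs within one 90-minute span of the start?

0.7056

Over the interval, μ = 4.7 × 1.5 = 7.05 (a 90-minute span = 1.5 hours).
The sixth arrival falls in the interval iff at least 6 events occur there: P(S_6 ≤ t) = P(N ≥ 6) = 1 − P(N ≤ 5) ≈ 0.7056.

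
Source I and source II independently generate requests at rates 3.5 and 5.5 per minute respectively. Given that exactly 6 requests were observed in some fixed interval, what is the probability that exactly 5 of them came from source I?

0.0326

Given the total, each event is independently from source I with probability p = λ_I/(λ_I+λ_II) = 3.5/9 ≈ 0.3889.
So K ~ Binomial(6, 3.5/9): P(K = 5) = C(6,5) · (3.5/9)^5 · (5.5/9)^1 ≈ 0.0326.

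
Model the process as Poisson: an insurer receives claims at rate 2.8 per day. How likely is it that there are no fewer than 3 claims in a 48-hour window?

Over the interval, μ = 2.8 × 2 = 5.6 (a 48-hour window = 2 days).
P(N ≥ 3) = 1 − P(N ≤ 2) = 1 − Σ_{j=0}^{2} e^(−μ) μ^j/j! ≈ 0.9176.

0.9176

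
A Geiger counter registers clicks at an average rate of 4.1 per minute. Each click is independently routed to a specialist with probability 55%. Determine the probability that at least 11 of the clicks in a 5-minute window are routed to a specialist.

Thinning: the clicks that are routed to a specialist themselves form a Poisson process with rate 0.55 × 4.1 = 2.255 per minute.
Over the interval, μ = 2.255 × 5 = 11.275 (a 5-minute window = 5 minutes).
P(N ≥ 11) = 1 − P(N ≤ 10) ≈ 0.5725.

0.5725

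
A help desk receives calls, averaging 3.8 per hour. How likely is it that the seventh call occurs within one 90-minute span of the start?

0.3456

Over the interval, μ = 3.8 × 1.5 = 5.7 (a 90-minute span = 1.5 hours).
The seventh arrival falls in the interval iff at least 7 events occur there: P(S_7 ≤ t) = P(N ≥ 7) = 1 − P(N ≤ 6) ≈ 0.3456.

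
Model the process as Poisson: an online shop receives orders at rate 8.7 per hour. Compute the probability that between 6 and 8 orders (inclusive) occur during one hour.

0.3606

With mean μ = 8.7 per hour,
P(6 ≤ N ≤ 8) = Σ_{j=6}^{8} e^(−8.7) · 8.7^j/j! ≈ 0.3606.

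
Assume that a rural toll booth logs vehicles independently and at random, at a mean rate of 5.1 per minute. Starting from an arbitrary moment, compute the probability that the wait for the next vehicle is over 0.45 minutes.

The wait for the next event is exponential with rate λ = 5.1 per minute.
P(T > 0.45) = e^(−λt) = e^(−5.1 × 0.45) = e^(−2.295) ≈ 0.1008.

0.1008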